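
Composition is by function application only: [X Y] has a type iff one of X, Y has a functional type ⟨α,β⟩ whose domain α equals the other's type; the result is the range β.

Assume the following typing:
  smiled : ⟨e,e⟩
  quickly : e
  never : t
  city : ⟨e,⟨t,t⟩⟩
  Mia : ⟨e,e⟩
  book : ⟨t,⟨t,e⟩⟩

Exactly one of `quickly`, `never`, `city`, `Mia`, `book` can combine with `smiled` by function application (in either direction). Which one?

quickly — combines: smiled : ⟨e,e⟩ takes quickly : e as argument, giving e.
never : t — does not combine with smiled.
city : ⟨e,⟨t,t⟩⟩ — does not combine with smiled.
Mia : ⟨e,e⟩ — does not combine with smiled.
book : ⟨t,⟨t,e⟩⟩ — does not combine with smiled.

quickly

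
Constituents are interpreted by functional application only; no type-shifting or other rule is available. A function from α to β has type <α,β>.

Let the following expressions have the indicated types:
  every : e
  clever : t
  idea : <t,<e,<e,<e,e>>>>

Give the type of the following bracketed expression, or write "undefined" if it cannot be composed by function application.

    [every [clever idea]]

<e,<e,e>>

At [clever idea], idea : <t,<e,<e,<e,e>>>> takes clever : t, giving <e,<e,<e,e>>>.
At [every [clever idea]], [clever idea] : <e,<e,<e,e>>> takes every : e, giving <e,<e,e>>.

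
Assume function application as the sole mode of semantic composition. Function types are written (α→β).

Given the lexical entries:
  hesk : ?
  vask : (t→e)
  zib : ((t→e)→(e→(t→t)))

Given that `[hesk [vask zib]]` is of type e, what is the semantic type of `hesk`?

At [hesk [vask zib]] (required: e): [vask zib] is (e→(t→t)), which is not a function with range e; hence hesk is the functor — type ((e→(t→t))→e).

((e→(t→t))→e)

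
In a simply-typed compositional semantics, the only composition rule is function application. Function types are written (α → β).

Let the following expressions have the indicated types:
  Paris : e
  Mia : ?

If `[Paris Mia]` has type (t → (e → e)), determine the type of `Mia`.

[Paris Mia] must have type (t → (e → e)). The sister Paris has type e; that is not a function onto (t → (e → e)), so Mia must be the functor, of type (e → (t → (e → e))).

(e → (t → (e → e)))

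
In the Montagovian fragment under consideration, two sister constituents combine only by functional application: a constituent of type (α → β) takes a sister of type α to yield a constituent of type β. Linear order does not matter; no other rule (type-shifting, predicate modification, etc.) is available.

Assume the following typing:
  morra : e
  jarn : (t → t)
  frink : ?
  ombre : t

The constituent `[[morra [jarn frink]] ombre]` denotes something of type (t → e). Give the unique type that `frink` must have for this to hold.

For [[morra [jarn frink]] ombre] to have type (t → e) with ombre of type t, [morra [jarn frink]] must be the function: [morra [jarn frink]] : (t → (t → e)).
For [morra [jarn frink]] to have type (t → (t → e)) with morra of type e, [jarn frink] must be the function: [jarn frink] : (e → (t → (t → e))).
For [jarn frink] to have type (e → (t → (t → e))) with jarn of type (t → t), frink must be the function: frink : ((t → t) → (e → (t → (t → e)))).

((t → t) → (e → (t → (t → e))))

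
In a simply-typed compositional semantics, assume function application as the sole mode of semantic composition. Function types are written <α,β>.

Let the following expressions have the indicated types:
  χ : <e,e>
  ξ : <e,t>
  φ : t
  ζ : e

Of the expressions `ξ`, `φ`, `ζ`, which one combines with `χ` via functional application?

ξ : <e,t> — does not combine with χ.
φ : t — does not combine with χ.
ζ — combines: χ : <e,e> takes ζ : e as argument, giving e.

ζ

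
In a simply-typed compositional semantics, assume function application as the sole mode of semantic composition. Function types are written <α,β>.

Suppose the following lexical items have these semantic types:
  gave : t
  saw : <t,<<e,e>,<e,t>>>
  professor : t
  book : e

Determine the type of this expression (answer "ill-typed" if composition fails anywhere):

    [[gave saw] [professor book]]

ill-typed

[gave saw]: saw is <t,<<e,e>,<e,t>>>, gave is t; result <<e,e>,<e,t>>.
At [professor book]: neither t nor e can take the other as argument; the node is ill-typed.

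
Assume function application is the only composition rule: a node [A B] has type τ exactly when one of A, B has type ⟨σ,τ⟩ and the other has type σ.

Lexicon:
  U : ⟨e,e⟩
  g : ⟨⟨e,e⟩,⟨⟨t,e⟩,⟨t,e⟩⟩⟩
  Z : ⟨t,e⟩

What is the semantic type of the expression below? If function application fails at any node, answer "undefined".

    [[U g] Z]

⟨t,e⟩

[U g]: ⟨⟨e,e⟩,⟨⟨t,e⟩,⟨t,e⟩⟩⟩ applied to ⟨e,e⟩ yields ⟨⟨t,e⟩,⟨t,e⟩⟩.
[[U g] Z]: ⟨⟨t,e⟩,⟨t,e⟩⟩ applied to ⟨t,e⟩ yields ⟨t,e⟩.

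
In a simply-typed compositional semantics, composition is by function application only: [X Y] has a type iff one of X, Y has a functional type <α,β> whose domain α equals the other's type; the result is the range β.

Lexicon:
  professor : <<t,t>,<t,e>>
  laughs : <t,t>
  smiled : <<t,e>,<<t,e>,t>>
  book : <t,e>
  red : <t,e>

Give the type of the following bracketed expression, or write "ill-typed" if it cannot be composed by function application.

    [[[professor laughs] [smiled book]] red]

[professor laughs]: functor professor : <<t,t>,<t,e>>, argument laughs : <t,t>; result <t,e>.
[smiled book]: functor smiled : <<t,e>,<<t,e>,t>>, argument book : <t,e>; result <<t,e>,t>.
[[professor laughs] [smiled book]]: functor [smiled book] : <<t,e>,t>, argument [professor laughs] : <t,e>; result t.
[[[professor laughs] [smiled book]] red]: functor red : <t,e>, argument [[professor laughs] [smiled book]] : t; result e.

e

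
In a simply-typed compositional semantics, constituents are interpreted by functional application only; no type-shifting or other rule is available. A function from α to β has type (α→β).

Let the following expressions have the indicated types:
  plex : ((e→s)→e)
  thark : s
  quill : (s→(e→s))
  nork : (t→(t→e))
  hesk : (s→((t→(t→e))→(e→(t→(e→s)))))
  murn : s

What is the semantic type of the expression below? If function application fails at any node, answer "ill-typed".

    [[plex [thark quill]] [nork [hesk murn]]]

(t→(e→s))

[thark quill]: (s→(e→s)) applied to s yields (e→s).
[plex [thark quill]]: ((e→s)→e) applied to (e→s) yields e.
[hesk murn]: (s→((t→(t→e))→(e→(t→(e→s))))) applied to s yields ((t→(t→e))→(e→(t→(e→s)))).
[nork [hesk murn]]: ((t→(t→e))→(e→(t→(e→s)))) applied to (t→(t→e)) yields (e→(t→(e→s))).
[[plex [thark quill]] [nork [hesk murn]]]: (e→(t→(e→s))) applied to e yields (t→(e→s)).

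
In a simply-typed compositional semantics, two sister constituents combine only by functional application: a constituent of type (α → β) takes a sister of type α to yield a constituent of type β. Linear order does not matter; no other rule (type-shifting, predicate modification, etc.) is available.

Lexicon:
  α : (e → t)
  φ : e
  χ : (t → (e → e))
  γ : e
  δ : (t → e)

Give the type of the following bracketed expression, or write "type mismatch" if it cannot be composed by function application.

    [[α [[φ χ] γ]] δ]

type mismatch

At [φ χ]: neither e nor (t → (e → e)) can take the other as argument; the node is ill-typed.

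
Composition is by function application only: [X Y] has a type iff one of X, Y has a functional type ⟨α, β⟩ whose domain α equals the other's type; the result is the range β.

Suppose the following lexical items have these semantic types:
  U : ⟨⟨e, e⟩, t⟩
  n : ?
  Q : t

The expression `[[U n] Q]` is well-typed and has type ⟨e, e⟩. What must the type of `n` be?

⟨⟨⟨e, e⟩, t⟩, ⟨t, ⟨e, e⟩⟩⟩

[[U n] Q] must have type ⟨e, e⟩. The sister Q has type t; that is not a function onto ⟨e, e⟩, so [U n] must be the functor, of type ⟨t, ⟨e, e⟩⟩.
[U n] must have type ⟨t, ⟨e, e⟩⟩. The sister U has type ⟨⟨e, e⟩, t⟩; that is not a function onto ⟨t, ⟨e, e⟩⟩, so n must be the functor, of type ⟨⟨⟨e, e⟩, t⟩, ⟨t, ⟨e, e⟩⟩⟩.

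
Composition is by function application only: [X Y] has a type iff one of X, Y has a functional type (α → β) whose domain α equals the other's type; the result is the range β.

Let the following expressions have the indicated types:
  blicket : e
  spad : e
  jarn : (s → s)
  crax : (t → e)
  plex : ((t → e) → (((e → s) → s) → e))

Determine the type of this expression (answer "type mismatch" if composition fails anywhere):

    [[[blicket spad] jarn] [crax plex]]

[blicket spad]: e with e — neither is a function whose domain matches the other; composition fails here.

type mismatch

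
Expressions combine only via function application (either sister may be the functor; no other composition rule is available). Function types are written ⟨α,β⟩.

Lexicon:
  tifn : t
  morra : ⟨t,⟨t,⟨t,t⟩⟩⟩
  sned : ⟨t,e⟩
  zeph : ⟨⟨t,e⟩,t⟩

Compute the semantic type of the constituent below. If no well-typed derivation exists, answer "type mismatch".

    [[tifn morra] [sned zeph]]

⟨t,t⟩

[tifn morra]: functor morra : ⟨t,⟨t,⟨t,t⟩⟩⟩, argument tifn : t; result ⟨t,⟨t,t⟩⟩.
[sned zeph]: functor zeph : ⟨⟨t,e⟩,t⟩, argument sned : ⟨t,e⟩; result t.
[[tifn morra] [sned zeph]]: functor [tifn morra] : ⟨t,⟨t,t⟩⟩, argument [sned zeph] : t; result ⟨t,t⟩.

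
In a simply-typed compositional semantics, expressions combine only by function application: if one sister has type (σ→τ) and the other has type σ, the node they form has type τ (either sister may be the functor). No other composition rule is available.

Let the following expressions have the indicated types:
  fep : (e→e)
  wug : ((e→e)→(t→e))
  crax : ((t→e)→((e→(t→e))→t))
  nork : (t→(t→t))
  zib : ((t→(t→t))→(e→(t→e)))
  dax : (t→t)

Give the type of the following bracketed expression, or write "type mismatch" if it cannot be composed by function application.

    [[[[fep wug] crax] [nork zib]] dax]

[fep wug] — wug of type ((e→e)→(t→e)) combines with fep of type (e→e): type (t→e).
[[fep wug] crax] — crax of type ((t→e)→((e→(t→e))→t)) combines with [fep wug] of type (t→e): type ((e→(t→e))→t).
[nork zib] — zib of type ((t→(t→t))→(e→(t→e))) combines with nork of type (t→(t→t)): type (e→(t→e)).
[[[fep wug] crax] [nork zib]] — [[fep wug] crax] of type ((e→(t→e))→t) combines with [nork zib] of type (e→(t→e)): type t.
[[[[fep wug] crax] [nork zib]] dax] — dax of type (t→t) combines with [[[fep wug] crax] [nork zib]] of type t: type t.

t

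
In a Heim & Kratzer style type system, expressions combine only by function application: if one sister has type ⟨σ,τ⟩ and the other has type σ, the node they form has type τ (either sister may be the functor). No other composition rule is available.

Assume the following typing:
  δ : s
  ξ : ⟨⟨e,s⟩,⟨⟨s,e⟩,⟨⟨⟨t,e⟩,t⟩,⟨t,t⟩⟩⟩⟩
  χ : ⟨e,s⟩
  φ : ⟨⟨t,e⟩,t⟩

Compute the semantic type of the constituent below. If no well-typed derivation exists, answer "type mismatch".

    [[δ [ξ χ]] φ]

[ξ χ]: functor ξ : ⟨⟨e,s⟩,⟨⟨s,e⟩,⟨⟨⟨t,e⟩,t⟩,⟨t,t⟩⟩⟩⟩, argument χ : ⟨e,s⟩; result ⟨⟨s,e⟩,⟨⟨⟨t,e⟩,t⟩,⟨t,t⟩⟩⟩.
At [δ [ξ χ]]: neither s nor ⟨⟨s,e⟩,⟨⟨⟨t,e⟩,t⟩,⟨t,t⟩⟩⟩ can take the other as argument; the node is ill-typed.

type mismatch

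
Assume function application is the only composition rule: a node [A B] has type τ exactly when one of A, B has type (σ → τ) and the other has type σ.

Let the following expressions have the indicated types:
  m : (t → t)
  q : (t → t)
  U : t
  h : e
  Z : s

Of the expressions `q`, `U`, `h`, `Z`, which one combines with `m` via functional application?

q : (t → t) — neither side's domain matches the other.
U — combines: m : (t → t) takes U : t as argument, giving t.
h : e — neither side's domain matches the other.
Z : s — neither side's domain matches the other.

U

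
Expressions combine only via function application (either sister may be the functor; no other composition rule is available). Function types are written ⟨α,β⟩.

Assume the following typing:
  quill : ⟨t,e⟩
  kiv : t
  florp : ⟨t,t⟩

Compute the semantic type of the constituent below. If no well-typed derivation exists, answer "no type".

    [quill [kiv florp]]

e

At [kiv florp], florp : ⟨t,t⟩ takes kiv : t, giving t.
At [quill [kiv florp]], quill : ⟨t,e⟩ takes [kiv florp] : t, giving e.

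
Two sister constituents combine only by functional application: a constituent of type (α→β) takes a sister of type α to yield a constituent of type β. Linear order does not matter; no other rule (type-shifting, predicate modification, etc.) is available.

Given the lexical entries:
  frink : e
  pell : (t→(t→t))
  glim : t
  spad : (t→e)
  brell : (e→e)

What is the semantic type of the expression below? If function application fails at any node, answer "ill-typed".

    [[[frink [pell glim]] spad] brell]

ill-typed

[pell glim]: (t→(t→t)) applied to t yields (t→t).
[frink [pell glim]]: e with (t→t) — neither is a function whose domain matches the other; composition fails here.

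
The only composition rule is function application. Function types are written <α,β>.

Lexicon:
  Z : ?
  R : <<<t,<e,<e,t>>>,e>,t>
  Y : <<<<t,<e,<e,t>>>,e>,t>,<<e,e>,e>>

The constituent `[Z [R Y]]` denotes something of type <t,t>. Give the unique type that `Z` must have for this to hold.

<<<e,e>,e>,<t,t>>

For [Z [R Y]] to have type <t,t> with [R Y] of type <<e,e>,e>, Z must be the function: Z : <<<e,e>,e>,<t,t>>.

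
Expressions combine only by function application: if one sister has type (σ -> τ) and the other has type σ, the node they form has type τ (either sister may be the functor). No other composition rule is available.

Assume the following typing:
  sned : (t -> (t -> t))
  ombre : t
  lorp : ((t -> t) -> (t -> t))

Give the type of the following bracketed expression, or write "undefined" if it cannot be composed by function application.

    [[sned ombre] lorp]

At [sned ombre], sned : (t -> (t -> t)) takes ombre : t, giving (t -> t).
At [[sned ombre] lorp], lorp : ((t -> t) -> (t -> t)) takes [sned ombre] : (t -> t), giving (t -> t).

(t -> t)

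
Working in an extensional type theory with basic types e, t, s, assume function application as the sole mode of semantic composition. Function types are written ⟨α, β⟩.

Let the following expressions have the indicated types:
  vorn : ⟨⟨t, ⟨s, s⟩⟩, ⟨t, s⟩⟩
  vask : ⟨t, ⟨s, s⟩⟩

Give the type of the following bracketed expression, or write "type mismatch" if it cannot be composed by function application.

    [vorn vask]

[vorn vask] — vorn of type ⟨⟨t, ⟨s, s⟩⟩, ⟨t, s⟩⟩ combines with vask of type ⟨t, ⟨s, s⟩⟩: type ⟨t, s⟩.

⟨t, s⟩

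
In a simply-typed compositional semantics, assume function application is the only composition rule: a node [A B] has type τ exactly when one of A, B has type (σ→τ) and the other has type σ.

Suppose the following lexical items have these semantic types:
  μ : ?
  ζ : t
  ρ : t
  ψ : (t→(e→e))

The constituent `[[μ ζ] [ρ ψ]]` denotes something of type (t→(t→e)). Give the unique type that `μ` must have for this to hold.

[[μ ζ] [ρ ψ]] is required to be (t→(t→e)). [ρ ψ] : (e→e) cannot yield (t→(t→e)) as functor, so [μ ζ] : ((e→e)→(t→(t→e))).
[μ ζ] is required to be ((e→e)→(t→(t→e))). ζ : t cannot yield ((e→e)→(t→(t→e))) as functor, so μ : (t→((e→e)→(t→(t→e)))).

(t→((e→e)→(t→(t→e))))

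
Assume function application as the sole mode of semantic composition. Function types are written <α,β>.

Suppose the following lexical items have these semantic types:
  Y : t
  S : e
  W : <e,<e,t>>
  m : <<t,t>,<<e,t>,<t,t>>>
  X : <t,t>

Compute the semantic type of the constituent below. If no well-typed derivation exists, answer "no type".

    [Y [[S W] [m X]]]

[S W]: W is <e,<e,t>>, S is e; result <e,t>.
[m X]: m is <<t,t>,<<e,t>,<t,t>>>, X is <t,t>; result <<e,t>,<t,t>>.
[[S W] [m X]]: [m X] is <<e,t>,<t,t>>, [S W] is <e,t>; result <t,t>.
[Y [[S W] [m X]]]: [[S W] [m X]] is <t,t>, Y is t; result t.

t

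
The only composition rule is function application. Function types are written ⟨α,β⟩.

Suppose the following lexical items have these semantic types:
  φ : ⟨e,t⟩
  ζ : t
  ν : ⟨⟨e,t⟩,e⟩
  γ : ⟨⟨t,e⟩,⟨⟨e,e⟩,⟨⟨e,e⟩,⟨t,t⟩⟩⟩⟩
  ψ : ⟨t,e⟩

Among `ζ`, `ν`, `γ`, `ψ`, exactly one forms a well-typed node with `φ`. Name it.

ν

ζ : t — φ needs e; ζ needs nothing (atomic); neither fits.
ν — combines: ν : ⟨⟨e,t⟩,e⟩ takes φ : ⟨e,t⟩ as argument, giving e.
γ : ⟨⟨t,e⟩,⟨⟨e,e⟩,⟨⟨e,e⟩,⟨t,t⟩⟩⟩⟩ — φ needs e; γ needs ⟨t,e⟩; neither fits.
ψ : ⟨t,e⟩ — φ needs e; ψ needs t; neither fits.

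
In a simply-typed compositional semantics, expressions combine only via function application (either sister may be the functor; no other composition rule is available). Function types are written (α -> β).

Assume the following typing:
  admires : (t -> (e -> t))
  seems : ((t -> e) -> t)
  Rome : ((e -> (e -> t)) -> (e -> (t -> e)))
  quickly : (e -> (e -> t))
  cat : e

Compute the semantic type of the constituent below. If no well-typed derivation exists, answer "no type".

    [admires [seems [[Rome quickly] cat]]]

At [Rome quickly], Rome : ((e -> (e -> t)) -> (e -> (t -> e))) takes quickly : (e -> (e -> t)), giving (e -> (t -> e)).
At [[Rome quickly] cat], [Rome quickly] : (e -> (t -> e)) takes cat : e, giving (t -> e).
At [seems [[Rome quickly] cat]], seems : ((t -> e) -> t) takes [[Rome quickly] cat] : (t -> e), giving t.
At [admires [seems [[Rome quickly] cat]]], admires : (t -> (e -> t)) takes [seems [[Rome quickly] cat]] : t, giving (e -> t).

(e -> t)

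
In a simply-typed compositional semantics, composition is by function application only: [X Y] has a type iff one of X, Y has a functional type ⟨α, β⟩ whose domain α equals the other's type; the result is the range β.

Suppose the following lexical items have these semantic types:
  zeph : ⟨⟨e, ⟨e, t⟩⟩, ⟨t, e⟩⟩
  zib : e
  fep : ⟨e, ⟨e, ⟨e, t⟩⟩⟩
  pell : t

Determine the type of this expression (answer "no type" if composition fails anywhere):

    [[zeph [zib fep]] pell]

e

[zib fep]: fep is ⟨e, ⟨e, ⟨e, t⟩⟩⟩, zib is e; result ⟨e, ⟨e, t⟩⟩.
[zeph [zib fep]]: zeph is ⟨⟨e, ⟨e, t⟩⟩, ⟨t, e⟩⟩, [zib fep] is ⟨e, ⟨e, t⟩⟩; result ⟨t, e⟩.
[[zeph [zib fep]] pell]: [zeph [zib fep]] is ⟨t, e⟩, pell is t; result e.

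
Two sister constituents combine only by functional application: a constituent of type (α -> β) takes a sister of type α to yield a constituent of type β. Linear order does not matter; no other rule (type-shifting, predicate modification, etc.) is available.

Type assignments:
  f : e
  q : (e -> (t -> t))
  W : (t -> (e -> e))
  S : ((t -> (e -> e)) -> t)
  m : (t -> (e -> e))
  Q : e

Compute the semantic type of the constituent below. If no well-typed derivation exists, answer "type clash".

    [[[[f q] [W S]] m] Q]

e

[f q] — q of type (e -> (t -> t)) combines with f of type e: type (t -> t).
[W S] — S of type ((t -> (e -> e)) -> t) combines with W of type (t -> (e -> e)): type t.
[[f q] [W S]] — [f q] of type (t -> t) combines with [W S] of type t: type t.
[[[f q] [W S]] m] — m of type (t -> (e -> e)) combines with [[f q] [W S]] of type t: type (e -> e).
[[[[f q] [W S]] m] Q] — [[[f q] [W S]] m] of type (e -> e) combines with Q of type e: type e.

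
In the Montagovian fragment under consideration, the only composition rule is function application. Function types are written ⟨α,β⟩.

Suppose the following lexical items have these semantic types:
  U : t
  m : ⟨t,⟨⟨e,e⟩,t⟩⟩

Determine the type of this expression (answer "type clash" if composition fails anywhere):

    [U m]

⟨⟨e,e⟩,t⟩

[U m]: functor m : ⟨t,⟨⟨e,e⟩,t⟩⟩, argument U : t; result ⟨⟨e,e⟩,t⟩.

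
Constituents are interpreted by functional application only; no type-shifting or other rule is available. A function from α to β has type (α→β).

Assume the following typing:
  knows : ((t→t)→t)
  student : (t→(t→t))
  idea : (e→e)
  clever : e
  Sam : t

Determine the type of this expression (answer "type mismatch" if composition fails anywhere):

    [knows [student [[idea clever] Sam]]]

At [idea clever], idea : (e→e) takes clever : e, giving e.
[[idea clever] Sam]: e with t — neither is a function whose domain matches the other; composition fails here.

type mismatch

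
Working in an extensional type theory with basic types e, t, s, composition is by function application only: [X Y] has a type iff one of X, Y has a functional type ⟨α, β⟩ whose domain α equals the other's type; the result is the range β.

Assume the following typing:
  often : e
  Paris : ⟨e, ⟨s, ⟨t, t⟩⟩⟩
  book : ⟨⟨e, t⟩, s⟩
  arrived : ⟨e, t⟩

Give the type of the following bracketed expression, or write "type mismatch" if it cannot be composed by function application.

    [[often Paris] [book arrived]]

[often Paris]: Paris is ⟨e, ⟨s, ⟨t, t⟩⟩⟩, often is e; result ⟨s, ⟨t, t⟩⟩.
[book arrived]: book is ⟨⟨e, t⟩, s⟩, arrived is ⟨e, t⟩; result s.
[[often Paris] [book arrived]]: [often Paris] is ⟨s, ⟨t, t⟩⟩, [book arrived] is s; result ⟨t, t⟩.

⟨t, t⟩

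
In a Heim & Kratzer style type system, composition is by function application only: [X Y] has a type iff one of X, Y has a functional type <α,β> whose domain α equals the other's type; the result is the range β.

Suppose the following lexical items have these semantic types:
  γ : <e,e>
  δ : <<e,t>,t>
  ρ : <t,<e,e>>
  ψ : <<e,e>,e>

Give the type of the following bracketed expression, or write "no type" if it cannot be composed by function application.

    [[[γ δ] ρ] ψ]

[γ δ]: <e,e> with <<e,t>,t> — neither is a function whose domain matches the other; composition fails here.

no type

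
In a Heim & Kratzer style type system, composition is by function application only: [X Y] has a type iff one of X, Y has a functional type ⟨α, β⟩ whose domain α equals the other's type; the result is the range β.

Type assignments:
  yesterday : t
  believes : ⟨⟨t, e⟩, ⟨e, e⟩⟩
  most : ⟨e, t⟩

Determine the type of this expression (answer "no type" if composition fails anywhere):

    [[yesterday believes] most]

no type

[yesterday believes]: t with ⟨⟨t, e⟩, ⟨e, e⟩⟩ — neither is a function whose domain matches the other; composition fails here.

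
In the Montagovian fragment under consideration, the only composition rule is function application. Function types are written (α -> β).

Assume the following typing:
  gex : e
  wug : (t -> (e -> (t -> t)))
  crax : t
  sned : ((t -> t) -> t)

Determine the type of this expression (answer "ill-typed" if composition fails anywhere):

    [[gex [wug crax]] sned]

At [wug crax], wug : (t -> (e -> (t -> t))) takes crax : t, giving (e -> (t -> t)).
At [gex [wug crax]], [wug crax] : (e -> (t -> t)) takes gex : e, giving (t -> t).
At [[gex [wug crax]] sned], sned : ((t -> t) -> t) takes [gex [wug crax]] : (t -> t), giving t.

t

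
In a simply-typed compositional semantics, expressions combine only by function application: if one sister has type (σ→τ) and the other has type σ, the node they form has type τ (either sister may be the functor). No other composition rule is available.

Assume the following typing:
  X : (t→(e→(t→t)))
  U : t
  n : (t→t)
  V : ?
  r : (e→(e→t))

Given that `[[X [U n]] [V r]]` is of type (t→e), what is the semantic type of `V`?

At [[X [U n]] [V r]] (required: (t→e)): [X [U n]] is (e→(t→t)), which is not a function with range (t→e); hence [V r] is the functor — type ((e→(t→t))→(t→e)).
At [V r] (required: ((e→(t→t))→(t→e))): r is (e→(e→t)), which is not a function with range ((e→(t→t))→(t→e)); hence V is the functor — type ((e→(e→t))→((e→(t→t))→(t→e))).

((e→(e→t))→((e→(t→t))→(t→e)))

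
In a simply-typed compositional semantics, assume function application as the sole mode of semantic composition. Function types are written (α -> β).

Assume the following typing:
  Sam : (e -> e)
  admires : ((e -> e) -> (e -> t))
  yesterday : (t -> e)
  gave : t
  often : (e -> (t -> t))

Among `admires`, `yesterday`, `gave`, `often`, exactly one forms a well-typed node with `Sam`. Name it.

admires

admires — combines: admires : ((e -> e) -> (e -> t)) takes Sam : (e -> e) as argument, giving (e -> t).
yesterday : (t -> e) — does not combine with Sam.
gave : t — does not combine with Sam.
often : (e -> (t -> t)) — does not combine with Sam.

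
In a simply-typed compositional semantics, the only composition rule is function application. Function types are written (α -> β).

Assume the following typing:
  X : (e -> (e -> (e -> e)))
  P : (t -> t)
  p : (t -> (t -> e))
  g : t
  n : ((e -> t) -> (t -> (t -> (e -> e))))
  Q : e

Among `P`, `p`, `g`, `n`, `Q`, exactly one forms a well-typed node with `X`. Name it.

P : (t -> t) — does not combine with X.
p : (t -> (t -> e)) — does not combine with X.
g : t — does not combine with X.
n : ((e -> t) -> (t -> (t -> (e -> e)))) — does not combine with X.
Q — combines: X : (e -> (e -> (e -> e))) takes Q : e as argument, giving (e -> (e -> e)).

Q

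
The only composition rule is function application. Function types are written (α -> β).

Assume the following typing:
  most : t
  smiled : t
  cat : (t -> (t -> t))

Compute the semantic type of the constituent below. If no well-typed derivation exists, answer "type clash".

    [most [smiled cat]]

[smiled cat]: cat is (t -> (t -> t)), smiled is t; result (t -> t).
[most [smiled cat]]: [smiled cat] is (t -> t), most is t; result t.

t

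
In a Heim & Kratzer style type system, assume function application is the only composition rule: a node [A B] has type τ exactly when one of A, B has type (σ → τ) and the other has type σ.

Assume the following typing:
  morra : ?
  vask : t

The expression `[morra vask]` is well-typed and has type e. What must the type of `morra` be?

(t → e)

For [morra vask] to have type e with vask of type t, morra must be the function: morra : (t → e).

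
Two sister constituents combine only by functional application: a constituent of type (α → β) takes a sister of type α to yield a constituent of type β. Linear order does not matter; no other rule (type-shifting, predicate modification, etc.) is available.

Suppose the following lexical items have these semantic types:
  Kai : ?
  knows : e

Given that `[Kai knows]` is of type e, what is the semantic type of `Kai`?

(e → e)

[Kai knows] must have type e. The sister knows has type e; that is not a function onto e, so Kai must be the functor, of type (e → e).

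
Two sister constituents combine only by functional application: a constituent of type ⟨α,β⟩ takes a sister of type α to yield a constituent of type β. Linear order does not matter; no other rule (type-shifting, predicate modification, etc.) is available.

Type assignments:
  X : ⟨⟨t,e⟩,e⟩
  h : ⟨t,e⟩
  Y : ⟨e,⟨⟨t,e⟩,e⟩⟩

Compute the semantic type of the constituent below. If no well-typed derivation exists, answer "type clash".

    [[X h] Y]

⟨⟨t,e⟩,e⟩

At [X h], X : ⟨⟨t,e⟩,e⟩ takes h : ⟨t,e⟩, giving e.
At [[X h] Y], Y : ⟨e,⟨⟨t,e⟩,e⟩⟩ takes [X h] : e, giving ⟨⟨t,e⟩,e⟩.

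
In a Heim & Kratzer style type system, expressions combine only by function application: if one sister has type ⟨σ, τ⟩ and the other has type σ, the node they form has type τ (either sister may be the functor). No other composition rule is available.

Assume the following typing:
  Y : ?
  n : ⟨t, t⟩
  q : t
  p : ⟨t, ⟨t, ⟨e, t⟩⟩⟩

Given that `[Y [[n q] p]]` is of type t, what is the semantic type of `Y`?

⟨⟨t, ⟨e, t⟩⟩, t⟩

At [Y [[n q] p]] (required: t): [[n q] p] is ⟨t, ⟨e, t⟩⟩, which is not a function with range t; hence Y is the functor — type ⟨⟨t, ⟨e, t⟩⟩, t⟩.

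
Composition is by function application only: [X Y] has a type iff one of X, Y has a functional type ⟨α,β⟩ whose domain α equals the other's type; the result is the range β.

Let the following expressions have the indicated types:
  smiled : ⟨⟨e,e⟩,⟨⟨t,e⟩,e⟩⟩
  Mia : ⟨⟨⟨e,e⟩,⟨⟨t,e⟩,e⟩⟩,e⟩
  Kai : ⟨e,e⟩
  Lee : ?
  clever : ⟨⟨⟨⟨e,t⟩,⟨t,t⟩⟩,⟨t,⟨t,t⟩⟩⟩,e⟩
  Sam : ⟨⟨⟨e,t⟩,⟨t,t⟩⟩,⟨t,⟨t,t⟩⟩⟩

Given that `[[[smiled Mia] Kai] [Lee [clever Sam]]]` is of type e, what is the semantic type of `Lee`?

[[[smiled Mia] Kai] [Lee [clever Sam]]] is required to be e. [[smiled Mia] Kai] : e cannot yield e as functor, so [Lee [clever Sam]] : ⟨e,e⟩.
[Lee [clever Sam]] is required to be ⟨e,e⟩. [clever Sam] : e cannot yield ⟨e,e⟩ as functor, so Lee : ⟨e,⟨e,e⟩⟩.

⟨e,⟨e,e⟩⟩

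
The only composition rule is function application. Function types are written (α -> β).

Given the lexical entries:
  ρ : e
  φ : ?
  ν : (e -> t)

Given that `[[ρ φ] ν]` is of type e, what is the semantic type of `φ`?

(e -> ((e -> t) -> e))

[[ρ φ] ν] must have type e. The sister ν has type (e -> t); that is not a function onto e, so [ρ φ] must be the functor, of type ((e -> t) -> e).
[ρ φ] must have type ((e -> t) -> e). The sister ρ has type e; that is not a function onto ((e -> t) -> e), so φ must be the functor, of type (e -> ((e -> t) -> e)).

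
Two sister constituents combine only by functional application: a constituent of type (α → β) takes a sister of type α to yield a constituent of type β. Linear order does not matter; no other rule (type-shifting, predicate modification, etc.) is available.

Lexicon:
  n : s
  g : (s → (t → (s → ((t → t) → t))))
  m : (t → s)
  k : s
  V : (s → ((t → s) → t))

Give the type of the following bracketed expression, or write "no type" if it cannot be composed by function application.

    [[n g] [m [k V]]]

(s → ((t → t) → t))

At [n g], g : (s → (t → (s → ((t → t) → t)))) takes n : s, giving (t → (s → ((t → t) → t))).
At [k V], V : (s → ((t → s) → t)) takes k : s, giving ((t → s) → t).
At [m [k V]], [k V] : ((t → s) → t) takes m : (t → s), giving t.
At [[n g] [m [k V]]], [n g] : (t → (s → ((t → t) → t))) takes [m [k V]] : t, giving (s → ((t → t) → t)).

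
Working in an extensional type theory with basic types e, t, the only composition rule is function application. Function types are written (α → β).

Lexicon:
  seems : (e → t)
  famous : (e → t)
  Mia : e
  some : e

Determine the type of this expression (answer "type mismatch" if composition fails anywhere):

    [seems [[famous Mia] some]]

type mismatch

At [famous Mia], famous : (e → t) takes Mia : e, giving t.
[[famous Mia] some]: t and e cannot combine by function application — type clash.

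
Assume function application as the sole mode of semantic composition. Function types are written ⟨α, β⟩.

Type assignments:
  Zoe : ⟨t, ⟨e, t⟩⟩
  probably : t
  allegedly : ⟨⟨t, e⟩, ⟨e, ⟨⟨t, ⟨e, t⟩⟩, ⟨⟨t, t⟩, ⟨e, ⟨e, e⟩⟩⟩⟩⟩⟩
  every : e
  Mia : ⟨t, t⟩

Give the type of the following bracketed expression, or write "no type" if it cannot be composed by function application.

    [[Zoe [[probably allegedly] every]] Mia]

no type

[probably allegedly]: t with ⟨⟨t, e⟩, ⟨e, ⟨⟨t, ⟨e, t⟩⟩, ⟨⟨t, t⟩, ⟨e, ⟨e, e⟩⟩⟩⟩⟩⟩ — neither is a function whose domain matches the other; composition fails here.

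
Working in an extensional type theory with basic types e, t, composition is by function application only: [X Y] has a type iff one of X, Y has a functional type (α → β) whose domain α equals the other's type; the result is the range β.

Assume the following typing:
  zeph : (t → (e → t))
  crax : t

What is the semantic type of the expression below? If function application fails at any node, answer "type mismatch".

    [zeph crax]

(e → t)

[zeph crax]: zeph is (t → (e → t)), crax is t; result (e → t).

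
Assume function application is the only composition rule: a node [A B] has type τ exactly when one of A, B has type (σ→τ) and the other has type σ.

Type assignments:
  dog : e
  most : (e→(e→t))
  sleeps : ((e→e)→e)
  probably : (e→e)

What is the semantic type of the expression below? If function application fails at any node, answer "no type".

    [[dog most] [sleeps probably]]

At [dog most], most : (e→(e→t)) takes dog : e, giving (e→t).
At [sleeps probably], sleeps : ((e→e)→e) takes probably : (e→e), giving e.
At [[dog most] [sleeps probably]], [dog most] : (e→t) takes [sleeps probably] : e, giving t.

t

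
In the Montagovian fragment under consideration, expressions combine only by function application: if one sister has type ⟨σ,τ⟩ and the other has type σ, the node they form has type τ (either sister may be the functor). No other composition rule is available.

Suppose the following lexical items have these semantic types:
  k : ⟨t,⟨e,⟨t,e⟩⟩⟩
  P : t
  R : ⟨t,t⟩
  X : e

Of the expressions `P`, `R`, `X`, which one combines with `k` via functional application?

P

P — combines: k : ⟨t,⟨e,⟨t,e⟩⟩⟩ takes P : t as argument, giving ⟨e,⟨t,e⟩⟩.
R : ⟨t,t⟩ — does not combine with k.
X : e — does not combine with k.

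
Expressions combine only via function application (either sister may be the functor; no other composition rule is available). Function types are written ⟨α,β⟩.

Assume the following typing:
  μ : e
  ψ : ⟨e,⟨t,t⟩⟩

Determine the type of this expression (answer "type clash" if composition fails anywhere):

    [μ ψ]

⟨t,t⟩

[μ ψ] — ψ of type ⟨e,⟨t,t⟩⟩ combines with μ of type e: type ⟨t,t⟩.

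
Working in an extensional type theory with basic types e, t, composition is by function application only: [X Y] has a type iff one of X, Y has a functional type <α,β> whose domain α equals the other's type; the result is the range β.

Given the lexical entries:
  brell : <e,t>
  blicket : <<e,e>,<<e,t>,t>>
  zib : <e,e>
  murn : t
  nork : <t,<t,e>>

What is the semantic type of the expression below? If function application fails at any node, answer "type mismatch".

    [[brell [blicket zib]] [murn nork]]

e

[blicket zib] — blicket of type <<e,e>,<<e,t>,t>> combines with zib of type <e,e>: type <<e,t>,t>.
[brell [blicket zib]] — [blicket zib] of type <<e,t>,t> combines with brell of type <e,t>: type t.
[murn nork] — nork of type <t,<t,e>> combines with murn of type t: type <t,e>.
[[brell [blicket zib]] [murn nork]] — [murn nork] of type <t,e> combines with [brell [blicket zib]] of type t: type e.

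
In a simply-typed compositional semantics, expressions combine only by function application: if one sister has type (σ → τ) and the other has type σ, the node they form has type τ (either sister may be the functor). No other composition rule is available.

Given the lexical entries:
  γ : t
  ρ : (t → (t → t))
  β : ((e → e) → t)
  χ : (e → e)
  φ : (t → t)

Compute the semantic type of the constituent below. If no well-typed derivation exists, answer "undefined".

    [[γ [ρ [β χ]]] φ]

t

At [β χ], β : ((e → e) → t) takes χ : (e → e), giving t.
At [ρ [β χ]], ρ : (t → (t → t)) takes [β χ] : t, giving (t → t).
At [γ [ρ [β χ]]], [ρ [β χ]] : (t → t) takes γ : t, giving t.
At [[γ [ρ [β χ]]] φ], φ : (t → t) takes [γ [ρ [β χ]]] : t, giving t.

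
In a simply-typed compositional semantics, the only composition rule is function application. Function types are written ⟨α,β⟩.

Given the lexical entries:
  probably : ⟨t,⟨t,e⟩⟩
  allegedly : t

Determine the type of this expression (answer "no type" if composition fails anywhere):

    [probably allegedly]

[probably allegedly]: ⟨t,⟨t,e⟩⟩ applied to t yields ⟨t,e⟩.

⟨t,e⟩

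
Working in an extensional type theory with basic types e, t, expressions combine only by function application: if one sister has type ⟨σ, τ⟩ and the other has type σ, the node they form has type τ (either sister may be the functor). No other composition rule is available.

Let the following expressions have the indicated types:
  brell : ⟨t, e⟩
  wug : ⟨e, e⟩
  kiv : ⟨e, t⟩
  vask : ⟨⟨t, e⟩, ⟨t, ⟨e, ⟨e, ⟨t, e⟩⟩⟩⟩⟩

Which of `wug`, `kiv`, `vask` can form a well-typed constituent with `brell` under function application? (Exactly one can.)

vask

wug : ⟨e, e⟩ — does not combine with brell.
kiv : ⟨e, t⟩ — does not combine with brell.
vask — combines: vask : ⟨⟨t, e⟩, ⟨t, ⟨e, ⟨e, ⟨t, e⟩⟩⟩⟩⟩ takes brell : ⟨t, e⟩ as argument, giving ⟨t, ⟨e, ⟨e, ⟨t, e⟩⟩⟩⟩.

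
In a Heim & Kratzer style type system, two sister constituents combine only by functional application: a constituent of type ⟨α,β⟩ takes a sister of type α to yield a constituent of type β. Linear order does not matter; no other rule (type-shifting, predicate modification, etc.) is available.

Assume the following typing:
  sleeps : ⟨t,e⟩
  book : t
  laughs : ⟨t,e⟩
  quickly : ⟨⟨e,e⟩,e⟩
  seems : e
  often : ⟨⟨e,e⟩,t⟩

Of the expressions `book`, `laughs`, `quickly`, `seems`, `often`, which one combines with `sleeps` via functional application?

book

book — combines: sleeps : ⟨t,e⟩ takes book : t as argument, giving e.
laughs : ⟨t,e⟩ — sleeps needs t; laughs needs t; neither fits.
quickly : ⟨⟨e,e⟩,e⟩ — sleeps needs t; quickly needs ⟨e,e⟩; neither fits.
seems : e — sleeps needs t; seems needs nothing (atomic); neither fits.
often : ⟨⟨e,e⟩,t⟩ — sleeps needs t; often needs ⟨e,e⟩; neither fits.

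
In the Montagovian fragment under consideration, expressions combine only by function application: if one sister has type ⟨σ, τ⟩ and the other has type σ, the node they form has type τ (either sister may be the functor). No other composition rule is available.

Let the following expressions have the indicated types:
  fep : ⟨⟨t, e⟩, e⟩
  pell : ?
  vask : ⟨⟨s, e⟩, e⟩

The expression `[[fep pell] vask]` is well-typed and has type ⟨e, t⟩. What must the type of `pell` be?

⟨⟨⟨t, e⟩, e⟩, ⟨⟨⟨s, e⟩, e⟩, ⟨e, t⟩⟩⟩

[[fep pell] vask] must have type ⟨e, t⟩. The sister vask has type ⟨⟨s, e⟩, e⟩; that is not a function onto ⟨e, t⟩, so [fep pell] must be the functor, of type ⟨⟨⟨s, e⟩, e⟩, ⟨e, t⟩⟩.
[fep pell] must have type ⟨⟨⟨s, e⟩, e⟩, ⟨e, t⟩⟩. The sister fep has type ⟨⟨t, e⟩, e⟩; that is not a function onto ⟨⟨⟨s, e⟩, e⟩, ⟨e, t⟩⟩, so pell must be the functor, of type ⟨⟨⟨t, e⟩, e⟩, ⟨⟨⟨s, e⟩, e⟩, ⟨e, t⟩⟩⟩.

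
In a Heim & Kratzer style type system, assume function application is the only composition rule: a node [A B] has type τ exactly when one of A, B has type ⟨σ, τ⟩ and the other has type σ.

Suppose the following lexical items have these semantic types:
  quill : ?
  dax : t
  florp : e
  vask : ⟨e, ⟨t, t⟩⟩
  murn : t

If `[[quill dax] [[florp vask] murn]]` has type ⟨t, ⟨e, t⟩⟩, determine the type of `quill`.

⟨t, ⟨t, ⟨t, ⟨e, t⟩⟩⟩⟩

[[quill dax] [[florp vask] murn]] must have type ⟨t, ⟨e, t⟩⟩. The sister [[florp vask] murn] has type t; that is not a function onto ⟨t, ⟨e, t⟩⟩, so [quill dax] must be the functor, of type ⟨t, ⟨t, ⟨e, t⟩⟩⟩.
[quill dax] must have type ⟨t, ⟨t, ⟨e, t⟩⟩⟩. The sister dax has type t; that is not a function onto ⟨t, ⟨t, ⟨e, t⟩⟩⟩, so quill must be the functor, of type ⟨t, ⟨t, ⟨t, ⟨e, t⟩⟩⟩⟩.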